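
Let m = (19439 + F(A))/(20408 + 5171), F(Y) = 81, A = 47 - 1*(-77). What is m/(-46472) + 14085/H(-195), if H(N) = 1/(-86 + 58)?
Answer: -58600297532620/148588411 ≈ -3.9438e+5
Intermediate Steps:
A = 124 (A = 47 + 77 = 124)
m = 19520/25579 (m = (19439 + 81)/(20408 + 5171) = 19520/25579 ≈ 0.76313)
H(N) = -1/28 (H(N) = 1/(-28) = -1/28)
m/(-46472) + 14085/H(-195) = (19520/25579)/(-46472) + 14085/(-1/28) = (19520/25579)*(-1/46472) + 14085*(-28) = -2440/148588411 - 394380 = -58600297532620/148588411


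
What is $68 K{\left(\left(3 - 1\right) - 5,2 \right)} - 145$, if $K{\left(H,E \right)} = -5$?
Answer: $-485$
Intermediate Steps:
$68 K{\left(\left(3 - 1\right) - 5,2 \right)} - 145 = 68 \left(-5\right) - 145 = -340 - 145 = -485$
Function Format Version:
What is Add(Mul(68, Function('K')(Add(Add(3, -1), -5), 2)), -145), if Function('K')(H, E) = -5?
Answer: -485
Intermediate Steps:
Add(Mul(68, Function('K')(Add(Add(3, -1), -5), 2)), -145) = Add(Mul(68, -5), -145) = Add(-340, -145) = -485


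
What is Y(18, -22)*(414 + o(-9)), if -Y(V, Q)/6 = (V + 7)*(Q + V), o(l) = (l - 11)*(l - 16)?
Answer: 548400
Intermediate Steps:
o(l) = (-16 + l)*(-11 + l) (o(l) = (-11 + l)*(-16 + l) = (-16 + l)*(-11 + l))
Y(V, Q) = -6*(7 + V)*(Q + V) (Y(V, Q) = -6*(V + 7)*(Q + V) = -6*(7 + V)*(Q + V))
Y(18, -22)*(414 + o(-9)) = (-42*(-22) - 42*18 - 6*18² - 6*(-22)*18)*(414 + (176 + (-9)² - 27*(-9))) = (924 - 756 - 6*324 + 2376)*(414 + (176 + 81 + 243)) = (924 - 756 - 1944 + 2376)*(414 + 500) = 600*914 = 548400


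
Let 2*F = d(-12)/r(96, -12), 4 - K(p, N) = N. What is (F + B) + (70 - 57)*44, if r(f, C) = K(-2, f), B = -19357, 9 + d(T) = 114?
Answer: -3456545/184 ≈ -18786.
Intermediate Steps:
d(T) = 105 (d(T) = -9 + 114 = 105)
K(p, N) = 4 - N
r(f, C) = 4 - f
F = -105/184 (F = (105/(4 - 1*96))/2 = (105/(4 - 96))/2 = (105/(-92))/2 = (105*(-1/92))/2 = (½)*(-105/92) = -105/184 ≈ -0.57065)
(F + B) + (70 - 57)*44 = (-105/184 - 19357) + (70 - 57)*44 = -3561793/184 + 13*44 = -3561793/184 + 572 = -3456545/184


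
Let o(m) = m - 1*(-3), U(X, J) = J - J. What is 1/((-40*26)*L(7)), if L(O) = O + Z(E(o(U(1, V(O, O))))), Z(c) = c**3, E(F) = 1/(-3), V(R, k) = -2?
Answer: -27/195520 ≈ -0.00013809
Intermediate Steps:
U(X, J) = 0
o(m) = 3 + m (o(m) = m + 3 = 3 + m)
E(F) = -1/3
L(O) = -1/27 + O (L(O) = O + (-1/3)**3 = O - 1/27 = -1/27 + O)
1/((-40*26)*L(7)) = 1/((-40*26)*(-1/27 + 7)) = 1/(-1040*188/27) = 1/(-195520/27) = -27/195520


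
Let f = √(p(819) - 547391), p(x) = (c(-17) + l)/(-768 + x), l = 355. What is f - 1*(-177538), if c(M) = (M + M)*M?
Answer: 177538 + 2*I*√39547678/17 ≈ 1.7754e+5 + 739.85*I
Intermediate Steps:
c(M) = 2*M² (c(M) = (2*M)*M = 2*M²)
p(x) = 933/(-768 + x) (p(x) = (2*(-17)² + 355)/(-768 + x) = (2*289 + 355)/(-768 + x) = (578 + 355)/(-768 + x) = 933/(-768 + x))
f = 2*I*√39547678/17 (f = √(933/(-768 + 819) - 547391) = √(933/51 - 547391) = √(933*(1/51) - 547391) = √(311/17 - 547391) = √(-9305336/17) = 2*I*√39547678/17 ≈ 739.85*I)
f - 1*(-177538) = 2*I*√39547678/17 - 1*(-177538) = 2*I*√39547678/17 + 177538 = 177538 + 2*I*√39547678/17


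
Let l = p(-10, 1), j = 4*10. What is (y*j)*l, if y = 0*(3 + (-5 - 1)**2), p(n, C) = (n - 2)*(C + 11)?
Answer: 0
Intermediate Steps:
j = 40
p(n, C) = (-2 + n)*(11 + C)
y = 0 (y = 0*(3 + (-6)**2) = 0*(3 + 36) = 0*39 = 0)
l = -144 (l = -22 - 2*1 + 11*(-10) + 1*(-10) = -22 - 2 - 110 - 10 = -144)
(y*j)*l = (0*40)*(-144) = 0*(-144) = 0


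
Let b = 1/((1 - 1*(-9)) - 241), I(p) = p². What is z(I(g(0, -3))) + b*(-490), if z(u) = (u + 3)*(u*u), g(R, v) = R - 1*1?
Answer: 202/33 ≈ 6.1212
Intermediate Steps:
g(R, v) = -1 + R (g(R, v) = R - 1 = -1 + R)
z(u) = u²*(3 + u) (z(u) = (3 + u)*u² = u²*(3 + u))
b = -1/231 (b = 1/((1 + 9) - 241) = 1/(10 - 241) = 1/(-231) = -1/231 ≈ -0.0043290)
z(I(g(0, -3))) + b*(-490) = ((-1 + 0)²)²*(3 + (-1 + 0)²) - 1/231*(-490) = ((-1)²)²*(3 + (-1)²) + 70/33 = 1²*(3 + 1) + 70/33 = 1*4 + 70/33 = 4 + 70/33 = 202/33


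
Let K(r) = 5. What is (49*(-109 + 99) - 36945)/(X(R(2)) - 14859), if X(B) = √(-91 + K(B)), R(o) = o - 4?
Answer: 556246665/220789967 + 37435*I*√86/220789967 ≈ 2.5193 + 0.0015723*I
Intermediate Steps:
R(o) = -4 + o
X(B) = I*√86 (X(B) = √(-91 + 5) = √(-86) = I*√86)
(49*(-109 + 99) - 36945)/(X(R(2)) - 14859) = (49*(-109 + 99) - 36945)/(I*√86 - 14859) = (49*(-10) - 36945)/(-14859 + I*√86) = (-490 - 36945)/(-14859 + I*√86) = -37435/(-14859 + I*√86)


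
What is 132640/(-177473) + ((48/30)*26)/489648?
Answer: -20293602451/27156031095 ≈ -0.74730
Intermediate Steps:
132640/(-177473) + ((48/30)*26)/489648 = 132640*(-1/177473) + (((1/30)*48)*26)*(1/489648) = -132640/177473 + ((8/5)*26)*(1/489648) = -132640/177473 + (208/5)*(1/489648) = -132640/177473 + 13/153015 = -20293602451/27156031095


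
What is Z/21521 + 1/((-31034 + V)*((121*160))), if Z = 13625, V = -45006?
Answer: 20057831178479/31681804422400 ≈ 0.63310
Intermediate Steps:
Z/21521 + 1/((-31034 + V)*((121*160))) = 13625/21521 + 1/((-31034 - 45006)*((121*160))) = 13625*(1/21521) + 1/(-76040*19360) = 13625/21521 - 1/76040*1/19360 = 13625/21521 - 1/1472134400 = 20057831178479/31681804422400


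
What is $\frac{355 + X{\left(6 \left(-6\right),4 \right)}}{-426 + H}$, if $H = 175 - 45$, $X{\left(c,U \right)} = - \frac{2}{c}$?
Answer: $- \frac{6391}{5328} \approx -1.1995$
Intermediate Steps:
$H = 130$
$\frac{355 + X{\left(6 \left(-6\right),4 \right)}}{-426 + H} = \frac{355 - \frac{2}{6 \left(-6\right)}}{-426 + 130} = \frac{355 - \frac{2}{-36}}{-296} = \left(355 - - \frac{1}{18}\right) \left(- \frac{1}{296}\right) = \left(355 + \frac{1}{18}\right) \left(- \frac{1}{296}\right) = \frac{6391}{18} \left(- \frac{1}{296}\right) = - \frac{6391}{5328}$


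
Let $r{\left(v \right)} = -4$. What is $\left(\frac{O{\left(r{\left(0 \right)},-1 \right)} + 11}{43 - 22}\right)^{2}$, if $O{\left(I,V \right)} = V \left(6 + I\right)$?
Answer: $\frac{9}{49} \approx 0.18367$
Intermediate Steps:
$\left(\frac{O{\left(r{\left(0 \right)},-1 \right)} + 11}{43 - 22}\right)^{2} = \left(\frac{- (6 - 4) + 11}{43 - 22}\right)^{2} = \left(\frac{\left(-1\right) 2 + 11}{21}\right)^{2} = \left(\left(-2 + 11\right) \frac{1}{21}\right)^{2} = \left(9 \cdot \frac{1}{21}\right)^{2} = \left(\frac{3}{7}\right)^{2} = \frac{9}{49}$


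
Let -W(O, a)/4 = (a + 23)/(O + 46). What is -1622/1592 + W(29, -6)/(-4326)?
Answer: -131537411/129131100 ≈ -1.0186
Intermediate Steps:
W(O, a) = -4*(23 + a)/(46 + O) (W(O, a) = -4*(a + 23)/(O + 46) = -4*(23 + a)/(46 + O))
-1622/1592 + W(29, -6)/(-4326) = -1622/1592 + (4*(-23 - 1*(-6))/(46 + 29))/(-4326) = -1622*1/1592 + (4*(-23 + 6)/75)*(-1/4326) = -811/796 + (4*(1/75)*(-17))*(-1/4326) = -811/796 - 68/75*(-1/4326) = -811/796 + 34/162225 = -131537411/129131100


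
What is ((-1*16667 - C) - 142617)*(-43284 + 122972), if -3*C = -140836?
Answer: -49302009344/3 ≈ -1.6434e+10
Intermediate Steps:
C = 140836/3 (C = -⅓*(-140836) = 140836/3 ≈ 46945.)
((-1*16667 - C) - 142617)*(-43284 + 122972) = ((-1*16667 - 1*140836/3) - 142617)*(-43284 + 122972) = ((-16667 - 140836/3) - 142617)*79688 = (-190837/3 - 142617)*79688 = -618688/3*79688 = -49302009344/3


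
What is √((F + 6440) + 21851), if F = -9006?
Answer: √19285 ≈ 138.87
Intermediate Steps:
√((F + 6440) + 21851) = √((-9006 + 6440) + 21851) = √(-2566 + 21851) = √19285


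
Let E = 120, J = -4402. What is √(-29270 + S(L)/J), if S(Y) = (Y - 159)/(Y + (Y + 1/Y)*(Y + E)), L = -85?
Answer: 2*I*√95953403699468962357/114511427 ≈ 171.08*I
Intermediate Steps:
S(Y) = (-159 + Y)/(Y + (120 + Y)*(Y + 1/Y)) (S(Y) = (Y - 159)/(Y + (Y + 1/Y)*(Y + 120)) = (-159 + Y)/(Y + (Y + 1/Y)*(120 + Y)) = (-159 + Y)/(Y + (120 + Y)*(Y + 1/Y)))
√(-29270 + S(L)/J) = √(-29270 - 85*(-159 - 85)/(120 - 85 + (-85)³ + 121*(-85)²)/(-4402)) = √(-29270 - 85*(-244)/(120 - 85 - 614125 + 121*7225)*(-1/4402)) = √(-29270 - 85*(-244)/(120 - 85 - 614125 + 874225)*(-1/4402)) = √(-29270 - 85*(-244)/260135*(-1/4402)) = √(-29270 - 85*1/260135*(-244)*(-1/4402)) = √(-29270 + (4148/52027)*(-1/4402)) = √(-29270 - 2074/114511427) = √(-3351749470364/114511427) = 2*I*√95953403699468962357/114511427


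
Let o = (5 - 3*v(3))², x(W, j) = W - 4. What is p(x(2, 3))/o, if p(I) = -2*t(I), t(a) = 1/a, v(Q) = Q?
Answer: 1/16 ≈ 0.062500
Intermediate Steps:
t(a) = 1/a
x(W, j) = -4 + W
p(I) = -2/I
o = 16 (o = (5 - 3*3)² = (5 - 9)² = (-4)² = 16)
p(x(2, 3))/o = -2/(-4 + 2)/16 = -2/(-2)*(1/16) = -2*(-½)*(1/16) = 1*(1/16) = 1/16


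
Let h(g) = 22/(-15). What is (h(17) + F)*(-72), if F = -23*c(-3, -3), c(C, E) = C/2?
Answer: -11892/5 ≈ -2378.4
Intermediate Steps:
c(C, E) = C/2 (c(C, E) = C*(½) = C/2)
h(g) = -22/15 (h(g) = 22*(-1/15) = -22/15)
F = 69/2 (F = -23*(-3)/2 = -23*(-3/2) = 69/2 ≈ 34.500)
(h(17) + F)*(-72) = (-22/15 + 69/2)*(-72) = (991/30)*(-72) = -11892/5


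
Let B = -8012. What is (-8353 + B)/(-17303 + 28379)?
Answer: -5455/3692 ≈ -1.4775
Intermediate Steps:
(-8353 + B)/(-17303 + 28379) = (-8353 - 8012)/(-17303 + 28379) = -16365/11076 = -16365*1/11076 = -5455/3692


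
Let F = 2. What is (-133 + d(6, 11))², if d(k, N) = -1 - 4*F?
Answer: 20164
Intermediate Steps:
d(k, N) = -9 (d(k, N) = -1 - 4*2 = -1 - 8 = -9)
(-133 + d(6, 11))² = (-133 - 9)² = (-142)² = 20164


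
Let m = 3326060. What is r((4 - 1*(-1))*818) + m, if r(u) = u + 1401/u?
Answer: 13620314901/4090 ≈ 3.3302e+6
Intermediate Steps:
r((4 - 1*(-1))*818) + m = ((4 - 1*(-1))*818 + 1401/(((4 - 1*(-1))*818))) + 3326060 = ((4 + 1)*818 + 1401/(((4 + 1)*818))) + 3326060 = (5*818 + 1401/((5*818))) + 3326060 = (4090 + 1401/4090) + 3326060 = 16729501/4090 + 3326060 = 13620314901/4090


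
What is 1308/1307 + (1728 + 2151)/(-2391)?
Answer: -647475/1041679 ≈ -0.62157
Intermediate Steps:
1308/1307 + (1728 + 2151)/(-2391) = 1308*(1/1307) + 3879*(-1/2391) = 1308/1307 - 1293/797 = -647475/1041679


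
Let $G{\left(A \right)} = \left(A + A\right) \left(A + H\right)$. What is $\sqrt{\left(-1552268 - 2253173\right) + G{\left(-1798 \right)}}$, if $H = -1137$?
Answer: $7 \sqrt{137731} \approx 2597.8$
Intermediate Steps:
$G{\left(A \right)} = 2 A \left(-1137 + A\right)$ ($G{\left(A \right)} = \left(A + A\right) \left(A - 1137\right) = 2 A \left(-1137 + A\right)$)
$\sqrt{\left(-1552268 - 2253173\right) + G{\left(-1798 \right)}} = \sqrt{\left(-1552268 - 2253173\right) + 2 \left(-1798\right) \left(-1137 - 1798\right)} = \sqrt{\left(-1552268 - 2253173\right) + 2 \left(-1798\right) \left(-2935\right)} = \sqrt{-3805441 + 10554260} = \sqrt{6748819} = 7 \sqrt{137731}$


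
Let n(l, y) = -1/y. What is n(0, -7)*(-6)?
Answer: -6/7 ≈ -0.85714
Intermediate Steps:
n(0, -7)*(-6) = -1/(-7)*(-6) = -1*(-⅐)*(-6) = (⅐)*(-6) = -6/7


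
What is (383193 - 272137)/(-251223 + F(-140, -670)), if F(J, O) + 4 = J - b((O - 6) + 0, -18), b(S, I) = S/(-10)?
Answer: -555280/1257173 ≈ -0.44169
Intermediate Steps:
b(S, I) = -S/10 (b(S, I) = S*(-1/10) = -S/10)
F(J, O) = -23/5 + J + O/10 (F(J, O) = -4 + (J - (-1)*((O - 6) + 0)/10) = -4 + (J - (-1)*((-6 + O) + 0)/10) = -4 + (J - (-1)*(-6 + O)/10) = -4 + (J - (3/5 - O/10)) = -4 + (J + (-3/5 + O/10)) = -4 + (-3/5 + J + O/10) = -23/5 + J + O/10)
(383193 - 272137)/(-251223 + F(-140, -670)) = (383193 - 272137)/(-251223 + (-23/5 - 140 + (1/10)*(-670))) = 111056/(-251223 + (-23/5 - 140 - 67)) = 111056/(-251223 - 1058/5) = 111056/(-1257173/5) = 111056*(-5/1257173) = -555280/1257173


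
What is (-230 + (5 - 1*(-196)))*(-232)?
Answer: 6728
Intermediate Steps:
(-230 + (5 - 1*(-196)))*(-232) = (-230 + (5 + 196))*(-232) = (-230 + 201)*(-232) = -29*(-232) = 6728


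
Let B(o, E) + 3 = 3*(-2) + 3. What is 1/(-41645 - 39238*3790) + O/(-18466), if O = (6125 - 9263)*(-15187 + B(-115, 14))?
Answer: -7307401037646923/2830344480810 ≈ -2581.8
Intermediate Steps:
B(o, E) = -6 (B(o, E) = -3 + (3*(-2) + 3) = -3 + (-6 + 3) = -3 - 3 = -6)
O = 47675634 (O = (6125 - 9263)*(-15187 - 6) = -3138*(-15193) = 47675634)
1/(-41645 - 39238*3790) + O/(-18466) = 1/(-41645 - 39238*3790) + 47675634/(-18466) = (1/3790)/(-80883) + 47675634*(-1/18466) = -1/80883*1/3790 - 23837817/9233 = -1/306546570 - 23837817/9233 = -7307401037646923/2830344480810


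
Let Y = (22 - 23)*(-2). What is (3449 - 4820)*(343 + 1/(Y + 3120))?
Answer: -1468131237/3122 ≈ -4.7025e+5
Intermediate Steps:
Y = 2 (Y = -1*(-2) = 2)
(3449 - 4820)*(343 + 1/(Y + 3120)) = (3449 - 4820)*(343 + 1/(2 + 3120)) = -1371*(343 + 1/3122) = -1371*1070847/3122 = -1468131237/3122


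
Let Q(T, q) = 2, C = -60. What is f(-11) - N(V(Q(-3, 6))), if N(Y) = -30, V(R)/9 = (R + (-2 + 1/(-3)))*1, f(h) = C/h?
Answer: 390/11 ≈ 35.455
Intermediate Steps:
f(h) = -60/h
V(R) = -21 + 9*R (V(R) = 9*((R + (-2 + 1/(-3)))*1) = 9*((R + (-2 - ⅓))*1) = 9*((R - 7/3)*1) = 9*((-7/3 + R)*1) = 9*(-7/3 + R) = -21 + 9*R)
f(-11) - N(V(Q(-3, 6))) = -60/(-11) - 1*(-30) = -60*(-1/11) + 30 = 60/11 + 30 = 390/11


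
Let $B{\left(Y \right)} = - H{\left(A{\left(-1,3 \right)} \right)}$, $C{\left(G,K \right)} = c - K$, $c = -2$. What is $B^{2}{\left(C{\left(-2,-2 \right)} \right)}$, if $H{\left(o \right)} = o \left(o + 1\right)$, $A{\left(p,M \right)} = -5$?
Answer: $400$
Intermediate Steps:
$H{\left(o \right)} = o \left(1 + o\right)$
$C{\left(G,K \right)} = -2 - K$
$B{\left(Y \right)} = -20$ ($B{\left(Y \right)} = - \left(-5\right) \left(1 - 5\right) = - \left(-5\right) \left(-4\right) = \left(-1\right) 20 = -20$)
$B^{2}{\left(C{\left(-2,-2 \right)} \right)} = \left(-20\right)^{2} = 400$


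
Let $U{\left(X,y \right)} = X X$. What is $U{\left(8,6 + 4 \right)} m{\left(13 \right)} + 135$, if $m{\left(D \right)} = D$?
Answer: $967$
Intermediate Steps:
$U{\left(X,y \right)} = X^{2}$
$U{\left(8,6 + 4 \right)} m{\left(13 \right)} + 135 = 8^{2} \cdot 13 + 135 = 64 \cdot 13 + 135 = 832 + 135 = 967$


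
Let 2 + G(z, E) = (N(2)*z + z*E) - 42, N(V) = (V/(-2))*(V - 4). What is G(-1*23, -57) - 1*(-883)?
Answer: 2104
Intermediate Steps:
N(V) = -V*(-4 + V)/2 (N(V) = (V*(-½))*(-4 + V) = (-V/2)*(-4 + V) = -V*(-4 + V)/2)
G(z, E) = -44 + 2*z + E*z (G(z, E) = -2 + ((((½)*2*(4 - 1*2))*z + z*E) - 42) = -2 + ((((½)*2*(4 - 2))*z + E*z) - 42) = -2 + ((((½)*2*2)*z + E*z) - 42) = -2 + ((2*z + E*z) - 42) = -2 + (-42 + 2*z + E*z) = -44 + 2*z + E*z)
G(-1*23, -57) - 1*(-883) = (-44 + 2*(-1*23) - (-57)*23) - 1*(-883) = (-44 + 2*(-23) - 57*(-23)) + 883 = (-44 - 46 + 1311) + 883 = 1221 + 883 = 2104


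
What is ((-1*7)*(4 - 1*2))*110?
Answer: -1540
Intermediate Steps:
((-1*7)*(4 - 1*2))*110 = -7*(4 - 2)*110 = -7*2*110 = -14*110 = -1540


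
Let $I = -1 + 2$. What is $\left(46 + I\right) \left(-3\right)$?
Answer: $-141$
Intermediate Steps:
$I = 1$
$\left(46 + I\right) \left(-3\right) = \left(46 + 1\right) \left(-3\right) = 47 \left(-3\right) = -141$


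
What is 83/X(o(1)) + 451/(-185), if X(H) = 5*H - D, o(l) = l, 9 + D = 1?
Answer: 9492/2405 ≈ 3.9468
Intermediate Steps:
D = -8 (D = -9 + 1 = -8)
X(H) = 8 + 5*H (X(H) = 5*H - 1*(-8) = 5*H + 8 = 8 + 5*H)
83/X(o(1)) + 451/(-185) = 83/(8 + 5*1) + 451/(-185) = 83/(8 + 5) + 451*(-1/185) = 83/13 - 451/185 = 9492/2405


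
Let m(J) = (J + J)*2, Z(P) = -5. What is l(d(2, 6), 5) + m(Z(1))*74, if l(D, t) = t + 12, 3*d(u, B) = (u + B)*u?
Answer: -1463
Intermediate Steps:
d(u, B) = u*(B + u)/3 (d(u, B) = ((u + B)*u)/3 = ((B + u)*u)/3 = (u*(B + u))/3 = u*(B + u)/3)
l(D, t) = 12 + t
m(J) = 4*J (m(J) = (2*J)*2 = 4*J)
l(d(2, 6), 5) + m(Z(1))*74 = (12 + 5) + (4*(-5))*74 = 17 - 20*74 = 17 - 1480 = -1463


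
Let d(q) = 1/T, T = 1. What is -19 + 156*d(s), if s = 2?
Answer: 137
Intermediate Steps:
d(q) = 1 (d(q) = 1/1 = 1)
-19 + 156*d(s) = -19 + 156*1 = -19 + 156 = 137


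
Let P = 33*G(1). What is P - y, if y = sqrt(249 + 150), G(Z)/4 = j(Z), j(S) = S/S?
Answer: 132 - sqrt(399) ≈ 112.03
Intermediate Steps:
j(S) = 1
G(Z) = 4 (G(Z) = 4*1 = 4)
P = 132 (P = 33*4 = 132)
y = sqrt(399) ≈ 19.975
P - y = 132 - sqrt(399)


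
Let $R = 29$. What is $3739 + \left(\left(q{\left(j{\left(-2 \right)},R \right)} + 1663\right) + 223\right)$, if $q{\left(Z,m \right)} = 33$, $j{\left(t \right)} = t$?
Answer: $5658$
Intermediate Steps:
$3739 + \left(\left(q{\left(j{\left(-2 \right)},R \right)} + 1663\right) + 223\right) = 3739 + \left(\left(33 + 1663\right) + 223\right) = 3739 + \left(1696 + 223\right) = 3739 + 1919 = 5658$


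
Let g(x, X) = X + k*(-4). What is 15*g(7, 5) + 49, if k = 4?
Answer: -116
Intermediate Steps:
g(x, X) = -16 + X (g(x, X) = X + 4*(-4) = X - 16 = -16 + X)
15*g(7, 5) + 49 = 15*(-16 + 5) + 49 = 15*(-11) + 49 = -165 + 49 = -116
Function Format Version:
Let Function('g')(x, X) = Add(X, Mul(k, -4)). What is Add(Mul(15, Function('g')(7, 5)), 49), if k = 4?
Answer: -116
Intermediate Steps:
Function('g')(x, X) = Add(-16, X) (Function('g')(x, X) = Add(X, Mul(4, -4)) = Add(X, -16) = Add(-16, X))
Add(Mul(15, Function('g')(7, 5)), 49) = Add(Mul(15, Add(-16, 5)), 49) = Add(Mul(15, -11), 49) = Add(-165, 49) = -116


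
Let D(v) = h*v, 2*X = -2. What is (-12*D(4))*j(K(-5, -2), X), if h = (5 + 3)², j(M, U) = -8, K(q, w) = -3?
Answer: 24576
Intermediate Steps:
X = -1 (X = (½)*(-2) = -1)
h = 64 (h = 8² = 64)
D(v) = 64*v
(-12*D(4))*j(K(-5, -2), X) = -768*4*(-8) = -12*256*(-8) = -3072*(-8) = 24576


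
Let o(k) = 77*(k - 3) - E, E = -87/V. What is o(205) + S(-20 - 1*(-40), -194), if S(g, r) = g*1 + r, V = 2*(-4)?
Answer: 122953/8 ≈ 15369.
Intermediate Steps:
V = -8
S(g, r) = g + r
E = 87/8 (E = -87/(-8) = -87*(-⅛) = 87/8 ≈ 10.875)
o(k) = -1935/8 + 77*k (o(k) = 77*(k - 3) - 1*87/8 = 77*(-3 + k) - 87/8 = (-231 + 77*k) - 87/8 = -1935/8 + 77*k)
o(205) + S(-20 - 1*(-40), -194) = (-1935/8 + 77*205) + ((-20 - 1*(-40)) - 194) = (-1935/8 + 15785) + ((-20 + 40) - 194) = 124345/8 + (20 - 194) = 124345/8 - 174 = 122953/8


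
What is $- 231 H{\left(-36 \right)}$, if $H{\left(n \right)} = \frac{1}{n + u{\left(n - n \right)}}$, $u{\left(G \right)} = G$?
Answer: $\frac{77}{12} \approx 6.4167$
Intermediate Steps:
$H{\left(n \right)} = \frac{1}{n}$ ($H{\left(n \right)} = \frac{1}{n + \left(n - n\right)} = \frac{1}{n + 0} = \frac{1}{n}$)
$- 231 H{\left(-36 \right)} = - \frac{231}{-36} = \left(-231\right) \left(- \frac{1}{36}\right) = \frac{77}{12}$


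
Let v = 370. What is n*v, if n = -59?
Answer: -21830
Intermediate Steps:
n*v = -59*370 = -21830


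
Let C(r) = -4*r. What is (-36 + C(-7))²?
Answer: 64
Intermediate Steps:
(-36 + C(-7))² = (-36 - 4*(-7))² = (-36 + 28)² = (-8)² = 64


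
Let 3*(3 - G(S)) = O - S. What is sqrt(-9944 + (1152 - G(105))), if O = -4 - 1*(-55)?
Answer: I*sqrt(8813) ≈ 93.878*I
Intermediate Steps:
O = 51 (O = -4 + 55 = 51)
G(S) = -14 + S/3 (G(S) = 3 - (51 - S)/3 = 3 + (-17 + S/3) = -14 + S/3)
sqrt(-9944 + (1152 - G(105))) = sqrt(-9944 + (1152 - (-14 + (1/3)*105))) = sqrt(-9944 + (1152 - (-14 + 35))) = sqrt(-9944 + (1152 - 1*21)) = sqrt(-9944 + (1152 - 21)) = sqrt(-9944 + 1131) = sqrt(-8813) = I*sqrt(8813)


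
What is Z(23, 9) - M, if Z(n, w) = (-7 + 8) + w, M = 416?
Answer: -406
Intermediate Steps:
Z(n, w) = 1 + w
Z(23, 9) - M = (1 + 9) - 1*416 = 10 - 416 = -406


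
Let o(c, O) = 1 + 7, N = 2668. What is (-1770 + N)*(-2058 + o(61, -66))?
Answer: -1840900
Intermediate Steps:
o(c, O) = 8
(-1770 + N)*(-2058 + o(61, -66)) = (-1770 + 2668)*(-2058 + 8) = 898*(-2050) = -1840900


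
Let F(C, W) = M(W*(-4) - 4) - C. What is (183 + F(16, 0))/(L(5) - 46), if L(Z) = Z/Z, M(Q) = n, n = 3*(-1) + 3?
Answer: -167/45 ≈ -3.7111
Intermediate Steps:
n = 0 (n = -3 + 3 = 0)
M(Q) = 0
F(C, W) = -C (F(C, W) = 0 - C = -C)
L(Z) = 1
(183 + F(16, 0))/(L(5) - 46) = (183 - 1*16)/(1 - 46) = (183 - 16)/(-45) = 167*(-1/45) = -167/45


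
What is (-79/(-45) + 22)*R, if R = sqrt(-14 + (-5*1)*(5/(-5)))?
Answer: 1069*I/15 ≈ 71.267*I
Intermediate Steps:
R = 3*I (R = sqrt(-14 - 25*(-1)/5) = sqrt(-14 - 5*(-1)) = sqrt(-14 + 5) = sqrt(-9) = 3*I ≈ 3.0*I)
(-79/(-45) + 22)*R = (-79/(-45) + 22)*(3*I) = (-79*(-1/45) + 22)*(3*I) = (79/45 + 22)*(3*I) = 1069*(3*I)/45 = 1069*I/15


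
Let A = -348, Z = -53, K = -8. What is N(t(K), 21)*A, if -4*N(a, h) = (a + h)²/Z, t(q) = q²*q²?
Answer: -1474622943/53 ≈ -2.7823e+7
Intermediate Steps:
t(q) = q⁴
N(a, h) = (a + h)²/212 (N(a, h) = -(a + h)²/(4*(-53)) = -(a + h)²*(-1)/(4*53) = -(-1)*(a + h)²/212 = (a + h)²/212)
N(t(K), 21)*A = (((-8)⁴ + 21)²/212)*(-348) = ((4096 + 21)²/212)*(-348) = ((1/212)*4117²)*(-348) = ((1/212)*16949689)*(-348) = (16949689/212)*(-348) = -1474622943/53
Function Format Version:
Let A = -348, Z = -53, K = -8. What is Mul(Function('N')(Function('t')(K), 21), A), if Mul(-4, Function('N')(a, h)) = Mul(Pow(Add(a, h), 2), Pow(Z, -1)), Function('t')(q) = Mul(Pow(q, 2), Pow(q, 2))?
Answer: Rational(-1474622943, 53) ≈ -2.7823e+7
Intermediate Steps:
Function('t')(q) = Pow(q, 4)
Function('N')(a, h) = Mul(Rational(1, 212), Pow(Add(a, h), 2)) (Function('N')(a, h) = Mul(Rational(-1, 4), Mul(Pow(Add(a, h), 2), Pow(-53, -1))) = Mul(Rational(-1, 4), Mul(Pow(Add(a, h), 2), Rational(-1, 53))) = Mul(Rational(-1, 4), Mul(Rational(-1, 53), Pow(Add(a, h), 2))) = Mul(Rational(1, 212), Pow(Add(a, h), 2)))
Mul(Function('N')(Function('t')(K), 21), A) = Mul(Mul(Rational(1, 212), Pow(Add(Pow(-8, 4), 21), 2)), -348) = Mul(Mul(Rational(1, 212), Pow(Add(4096, 21), 2)), -348) = Mul(Mul(Rational(1, 212), Pow(4117, 2)), -348) = Mul(Mul(Rational(1, 212), 16949689), -348) = Mul(Rational(16949689, 212), -348) = Rational(-1474622943, 53)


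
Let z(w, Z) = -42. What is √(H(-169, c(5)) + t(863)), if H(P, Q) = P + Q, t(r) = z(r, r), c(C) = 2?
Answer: I*√209 ≈ 14.457*I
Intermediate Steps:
t(r) = -42
√(H(-169, c(5)) + t(863)) = √((-169 + 2) - 42) = √(-167 - 42) = √(-209) = I*√209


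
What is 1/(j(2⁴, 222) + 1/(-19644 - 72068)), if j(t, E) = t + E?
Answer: 91712/21827455 ≈ 0.0042017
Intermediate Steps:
j(t, E) = E + t
1/(j(2⁴, 222) + 1/(-19644 - 72068)) = 1/((222 + 2⁴) + 1/(-19644 - 72068)) = 1/((222 + 16) + 1/(-91712)) = 1/(238 - 1/91712) = 1/(21827455/91712) = 91712/21827455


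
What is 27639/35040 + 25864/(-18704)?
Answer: -8110723/13653920 ≈ -0.59402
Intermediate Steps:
27639/35040 + 25864/(-18704) = 27639*(1/35040) + 25864*(-1/18704) = 9213/11680 - 3233/2338 = -8110723/13653920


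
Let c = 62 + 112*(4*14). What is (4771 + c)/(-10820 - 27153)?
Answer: -11105/37973 ≈ -0.29244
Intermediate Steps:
c = 6334 (c = 62 + 112*56 = 62 + 6272 = 6334)
(4771 + c)/(-10820 - 27153) = (4771 + 6334)/(-10820 - 27153) = 11105/(-37973) = 11105*(-1/37973) = -11105/37973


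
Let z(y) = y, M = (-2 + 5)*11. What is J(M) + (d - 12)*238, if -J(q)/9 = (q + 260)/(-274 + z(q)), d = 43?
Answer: 1780735/241 ≈ 7388.9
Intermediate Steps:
M = 33 (M = 3*11 = 33)
J(q) = -9*(260 + q)/(-274 + q) (J(q) = -9*(q + 260)/(-274 + q) = -9*(260 + q)/(-274 + q))
J(M) + (d - 12)*238 = 9*(-260 - 1*33)/(-274 + 33) + (43 - 12)*238 = 9*(-260 - 33)/(-241) + 31*238 = 9*(-1/241)*(-293) + 7378 = 2637/241 + 7378 = 1780735/241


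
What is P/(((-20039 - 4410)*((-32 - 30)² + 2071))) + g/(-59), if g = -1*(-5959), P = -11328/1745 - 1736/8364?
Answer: -53295027078107147/527673535668825 ≈ -101.00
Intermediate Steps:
P = -24444178/3648795 (P = -11328*1/1745 - 1736*1/8364 = -11328/1745 - 434/2091 = -24444178/3648795 ≈ -6.6992)
g = 5959
P/(((-20039 - 4410)*((-32 - 30)² + 2071))) + g/(-59) = -24444178*1/((-20039 - 4410)*((-32 - 30)² + 2071))/3648795 + 5959/(-59) = -24444178*(-1/(24449*((-62)² + 2071)))/3648795 + 5959*(-1/59) = -24444178*(-1/(24449*(3844 + 2071)))/3648795 - 101 = -24444178/(3648795*((-24449*5915))) - 101 = -24444178/3648795/(-144615835) - 101 = -24444178/3648795*(-1/144615835) - 101 = 24444178/527673535668825 - 101 = -53295027078107147/527673535668825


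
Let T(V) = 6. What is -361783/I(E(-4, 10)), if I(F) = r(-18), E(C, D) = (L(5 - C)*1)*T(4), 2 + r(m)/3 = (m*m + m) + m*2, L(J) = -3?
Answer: -361783/804 ≈ -449.98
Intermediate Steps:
r(m) = -6 + 3*m² + 9*m (r(m) = -6 + 3*((m*m + m) + m*2) = -6 + 3*((m² + m) + 2*m) = -6 + 3*((m + m²) + 2*m) = -6 + 3*(m² + 3*m) = -6 + (3*m² + 9*m) = -6 + 3*m² + 9*m)
E(C, D) = -18 (E(C, D) = -3*1*6 = -3*6 = -18)
I(F) = 804 (I(F) = -6 + 3*(-18)² + 9*(-18) = -6 + 3*324 - 162 = -6 + 972 - 162 = 804)
-361783/I(E(-4, 10)) = -361783/804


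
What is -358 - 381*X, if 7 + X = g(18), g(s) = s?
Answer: -4549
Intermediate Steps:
X = 11 (X = -7 + 18 = 11)
-358 - 381*X = -358 - 381*11 = -358 - 4191 = -4549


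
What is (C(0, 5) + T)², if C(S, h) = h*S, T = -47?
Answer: 2209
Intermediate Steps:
C(S, h) = S*h
(C(0, 5) + T)² = (0*5 - 47)² = (0 - 47)² = (-47)² = 2209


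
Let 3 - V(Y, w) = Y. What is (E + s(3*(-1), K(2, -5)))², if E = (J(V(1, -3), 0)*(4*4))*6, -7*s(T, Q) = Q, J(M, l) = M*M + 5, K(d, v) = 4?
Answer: 36529936/49 ≈ 7.4551e+5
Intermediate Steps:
V(Y, w) = 3 - Y
J(M, l) = 5 + M² (J(M, l) = M² + 5 = 5 + M²)
s(T, Q) = -Q/7
E = 864 (E = ((5 + (3 - 1*1)²)*(4*4))*6 = ((5 + (3 - 1)²)*16)*6 = ((5 + 2²)*16)*6 = ((5 + 4)*16)*6 = (9*16)*6 = 144*6 = 864)
(E + s(3*(-1), K(2, -5)))² = (864 - ⅐*4)² = (864 - 4/7)² = (6044/7)² = 36529936/49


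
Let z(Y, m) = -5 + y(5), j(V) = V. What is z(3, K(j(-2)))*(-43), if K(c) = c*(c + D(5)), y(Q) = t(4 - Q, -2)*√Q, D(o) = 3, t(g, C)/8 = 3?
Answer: 215 - 1032*√5 ≈ -2092.6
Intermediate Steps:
t(g, C) = 24 (t(g, C) = 8*3 = 24)
y(Q) = 24*√Q
K(c) = c*(3 + c) (K(c) = c*(c + 3) = c*(3 + c))
z(Y, m) = -5 + 24*√5
z(3, K(j(-2)))*(-43) = (-5 + 24*√5)*(-43) = 215 - 1032*√5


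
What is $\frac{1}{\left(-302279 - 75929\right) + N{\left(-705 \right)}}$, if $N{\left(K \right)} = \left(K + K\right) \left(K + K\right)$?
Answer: $\frac{1}{1609892} \approx 6.2116 \cdot 10^{-7}$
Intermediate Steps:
$N{\left(K \right)} = 4 K^{2}$ ($N{\left(K \right)} = 2 K 2 K = 4 K^{2}$)
$\frac{1}{\left(-302279 - 75929\right) + N{\left(-705 \right)}} = \frac{1}{\left(-302279 - 75929\right) + 4 \left(-705\right)^{2}} = \frac{1}{-378208 + 4 \cdot 497025} = \frac{1}{-378208 + 1988100} = \frac{1}{1609892}$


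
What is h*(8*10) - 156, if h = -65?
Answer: -5356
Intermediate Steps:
h*(8*10) - 156 = -520*10 - 156 = -65*80 - 156 = -5200 - 156 = -5356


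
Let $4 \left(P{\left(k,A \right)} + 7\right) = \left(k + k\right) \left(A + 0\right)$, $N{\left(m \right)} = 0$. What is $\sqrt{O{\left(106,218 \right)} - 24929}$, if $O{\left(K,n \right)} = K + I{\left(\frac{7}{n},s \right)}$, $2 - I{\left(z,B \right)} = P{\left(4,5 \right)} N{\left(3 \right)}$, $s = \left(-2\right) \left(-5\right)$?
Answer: $i \sqrt{24821} \approx 157.55 i$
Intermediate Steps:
$s = 10$
$P{\left(k,A \right)} = -7 + \frac{A k}{2}$ ($P{\left(k,A \right)} = -7 + \frac{\left(k + k\right) \left(A + 0\right)}{4} = -7 + \frac{2 k A}{4} = -7 + \frac{2 A k}{4} = -7 + \frac{A k}{2}$)
$I{\left(z,B \right)} = 2$ ($I{\left(z,B \right)} = 2 - \left(-7 + \frac{1}{2} \cdot 5 \cdot 4\right) 0 = 2 - \left(-7 + 10\right) 0 = 2 - 3 \cdot 0 = 2 - 0 = 2 + 0 = 2$)
$O{\left(K,n \right)} = 2 + K$ ($O{\left(K,n \right)} = K + 2 = 2 + K$)
$\sqrt{O{\left(106,218 \right)} - 24929} = \sqrt{\left(2 + 106\right) - 24929} = \sqrt{108 - 24929} = \sqrt{-24821} = i \sqrt{24821}$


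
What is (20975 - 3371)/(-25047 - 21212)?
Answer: -17604/46259 ≈ -0.38055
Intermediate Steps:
(20975 - 3371)/(-25047 - 21212) = 17604/(-46259) = 17604*(-1/46259) = -17604/46259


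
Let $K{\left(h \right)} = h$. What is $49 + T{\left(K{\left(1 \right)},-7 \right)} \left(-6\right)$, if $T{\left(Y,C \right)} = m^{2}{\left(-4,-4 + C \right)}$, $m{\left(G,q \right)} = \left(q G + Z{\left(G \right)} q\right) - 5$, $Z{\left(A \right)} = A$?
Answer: $-41285$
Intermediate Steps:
$m{\left(G,q \right)} = -5 + 2 G q$ ($m{\left(G,q \right)} = \left(q G + G q\right) - 5 = \left(G q + G q\right) - 5 = 2 G q - 5 = -5 + 2 G q$)
$T{\left(Y,C \right)} = \left(27 - 8 C\right)^{2}$ ($T{\left(Y,C \right)} = \left(-5 + 2 \left(-4\right) \left(-4 + C\right)\right)^{2} = \left(-5 - \left(-32 + 8 C\right)\right)^{2} = \left(27 - 8 C\right)^{2}$)
$49 + T{\left(K{\left(1 \right)},-7 \right)} \left(-6\right) = 49 + \left(-27 + 8 \left(-7\right)\right)^{2} \left(-6\right) = 49 + \left(-27 - 56\right)^{2} \left(-6\right) = 49 + \left(-83\right)^{2} \left(-6\right) = 49 + 6889 \left(-6\right) = 49 - 41334 = -41285$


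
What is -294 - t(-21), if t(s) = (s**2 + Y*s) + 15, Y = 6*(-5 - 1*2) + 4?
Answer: -1548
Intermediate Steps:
Y = -38 (Y = 6*(-5 - 2) + 4 = 6*(-7) + 4 = -42 + 4 = -38)
t(s) = 15 + s**2 - 38*s (t(s) = (s**2 - 38*s) + 15 = 15 + s**2 - 38*s)
-294 - t(-21) = -294 - (15 + (-21)**2 - 38*(-21)) = -294 - (15 + 441 + 798) = -294 - 1*1254 = -294 - 1254 = -1548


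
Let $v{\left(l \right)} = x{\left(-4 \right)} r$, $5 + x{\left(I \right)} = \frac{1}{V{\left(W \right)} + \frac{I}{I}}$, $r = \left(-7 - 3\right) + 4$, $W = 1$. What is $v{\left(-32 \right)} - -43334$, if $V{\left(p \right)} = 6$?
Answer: $\frac{303542}{7} \approx 43363.0$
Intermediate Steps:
$r = -6$ ($r = -10 + 4 = -6$)
$x{\left(I \right)} = - \frac{34}{7}$ ($x{\left(I \right)} = -5 + \frac{1}{6 + \frac{I}{I}} = -5 + \frac{1}{6 + 1} = -5 + \frac{1}{7} = - \frac{34}{7}$)
$v{\left(l \right)} = \frac{204}{7}$ ($v{\left(l \right)} = \left(- \frac{34}{7}\right) \left(-6\right) = \frac{204}{7}$)
$v{\left(-32 \right)} - -43334 = \frac{204}{7} - -43334 = \frac{204}{7} + 43334 = \frac{303542}{7}$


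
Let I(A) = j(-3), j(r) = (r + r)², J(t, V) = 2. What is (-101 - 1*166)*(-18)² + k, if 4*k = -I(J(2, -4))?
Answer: -86517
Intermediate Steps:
j(r) = 4*r² (j(r) = (2*r)² = 4*r²)
I(A) = 36 (I(A) = 4*(-3)² = 4*9 = 36)
k = -9 (k = (-1*36)/4 = (¼)*(-36) = -9)
(-101 - 1*166)*(-18)² + k = (-101 - 1*166)*(-18)² - 9 = (-101 - 166)*324 - 9 = -267*324 - 9 = -86508 - 9 = -86517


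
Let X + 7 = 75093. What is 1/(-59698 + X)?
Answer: 1/15388 ≈ 6.4986e-5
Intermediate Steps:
X = 75086 (X = -7 + 75093 = 75086)
1/(-59698 + X) = 1/(-59698 + 75086) = 1/15388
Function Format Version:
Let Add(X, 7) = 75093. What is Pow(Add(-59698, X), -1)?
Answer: Rational(1, 15388) ≈ 6.4986e-5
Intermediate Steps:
X = 75086 (X = Add(-7, 75093) = 75086)
Pow(Add(-59698, X), -1) = Pow(Add(-59698, 75086), -1) = Pow(15388, -1) = Rational(1, 15388)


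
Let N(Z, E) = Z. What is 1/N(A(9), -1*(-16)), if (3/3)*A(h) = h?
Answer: 1/9 ≈ 0.11111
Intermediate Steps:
A(h) = h
1/N(A(9), -1*(-16)) = 1/9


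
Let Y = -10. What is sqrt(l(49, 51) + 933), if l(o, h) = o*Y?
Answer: sqrt(443) ≈ 21.048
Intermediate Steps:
l(o, h) = -10*o (l(o, h) = o*(-10) = -10*o)
sqrt(l(49, 51) + 933) = sqrt(-10*49 + 933) = sqrt(-490 + 933) = sqrt(443)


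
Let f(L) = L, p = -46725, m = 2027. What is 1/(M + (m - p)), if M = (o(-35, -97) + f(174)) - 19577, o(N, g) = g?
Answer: 1/29252 ≈ 3.4186e-5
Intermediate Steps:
M = -19500 (M = (-97 + 174) - 19577 = 77 - 19577 = -19500)
1/(M + (m - p)) = 1/(-19500 + (2027 - 1*(-46725))) = 1/(-19500 + (2027 + 46725)) = 1/(-19500 + 48752) = 1/29252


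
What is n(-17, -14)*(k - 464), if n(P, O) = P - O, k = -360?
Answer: 2472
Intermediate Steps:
n(-17, -14)*(k - 464) = (-17 - 1*(-14))*(-360 - 464) = (-17 + 14)*(-824) = -3*(-824) = 2472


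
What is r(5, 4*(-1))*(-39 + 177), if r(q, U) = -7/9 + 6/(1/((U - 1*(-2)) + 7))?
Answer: 12098/3 ≈ 4032.7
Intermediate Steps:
r(q, U) = 479/9 + 6*U (r(q, U) = -7*⅑ + 6/(1/((U + 2) + 7)) = -7/9 + 6/(1/((2 + U) + 7)) = -7/9 + 6/(1/(9 + U)) = -7/9 + 6*(9 + U) = -7/9 + (54 + 6*U) = 479/9 + 6*U)
r(5, 4*(-1))*(-39 + 177) = (479/9 + 6*(4*(-1)))*(-39 + 177) = (479/9 + 6*(-4))*138 = (479/9 - 24)*138 = (263/9)*138 = 12098/3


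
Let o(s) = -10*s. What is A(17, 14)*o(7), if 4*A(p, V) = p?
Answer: -595/2 ≈ -297.50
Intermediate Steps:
A(p, V) = p/4
A(17, 14)*o(7) = ((¼)*17)*(-10*7) = (17/4)*(-70) = -595/2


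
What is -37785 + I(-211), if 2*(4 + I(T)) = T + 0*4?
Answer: -75789/2 ≈ -37895.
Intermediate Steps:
I(T) = -4 + T/2 (I(T) = -4 + (T + 0*4)/2 = -4 + (T + 0)/2 = -4 + T/2)
-37785 + I(-211) = -37785 + (-4 + (½)*(-211)) = -37785 + (-4 - 211/2) = -37785 - 219/2 = -75789/2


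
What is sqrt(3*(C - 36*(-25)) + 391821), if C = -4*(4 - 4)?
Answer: sqrt(394521) ≈ 628.11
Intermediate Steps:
C = 0 (C = -4*0 = 0)
sqrt(3*(C - 36*(-25)) + 391821) = sqrt(3*(0 - 36*(-25)) + 391821) = sqrt(3*(0 + 900) + 391821) = sqrt(3*900 + 391821) = sqrt(2700 + 391821) = sqrt(394521)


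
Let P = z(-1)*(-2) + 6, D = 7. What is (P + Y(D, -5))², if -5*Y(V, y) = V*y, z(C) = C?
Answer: 225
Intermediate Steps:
Y(V, y) = -V*y/5
P = 8 (P = -1*(-2) + 6 = 2 + 6 = 8)
(P + Y(D, -5))² = (8 - ⅕*7*(-5))² = (8 + 7)² = 15² = 225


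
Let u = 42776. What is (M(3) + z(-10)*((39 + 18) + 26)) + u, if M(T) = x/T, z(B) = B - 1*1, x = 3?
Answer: 41864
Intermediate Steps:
z(B) = -1 + B (z(B) = B - 1 = -1 + B)
M(T) = 3/T
(M(3) + z(-10)*((39 + 18) + 26)) + u = (3/3 + (-1 - 10)*((39 + 18) + 26)) + 42776 = (3*(1/3) - 11*(57 + 26)) + 42776 = (1 - 11*83) + 42776 = (1 - 913) + 42776 = -912 + 42776 = 41864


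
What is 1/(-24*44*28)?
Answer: -1/29568 ≈ -3.3820e-5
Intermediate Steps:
1/(-24*44*28) = 1/(-1056*28) = 1/(-29568) = -1/29568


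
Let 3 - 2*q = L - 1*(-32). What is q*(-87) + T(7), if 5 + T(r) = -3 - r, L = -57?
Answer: -1233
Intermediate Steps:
q = 14 (q = 3/2 - (-57 - 1*(-32))/2 = 3/2 - (-57 + 32)/2 = 3/2 - ½*(-25) = 3/2 + 25/2 = 14)
T(r) = -8 - r (T(r) = -5 + (-3 - r) = -8 - r)
q*(-87) + T(7) = 14*(-87) + (-8 - 1*7) = -1218 + (-8 - 7) = -1218 - 15 = -1233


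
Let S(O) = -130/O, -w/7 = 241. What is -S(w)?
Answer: -130/1687 ≈ -0.077060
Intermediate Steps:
w = -1687 (w = -7*241 = -1687)
-S(w) = -(-130)/(-1687) = -(-130)*(-1)/1687 = -1*130/1687 = -130/1687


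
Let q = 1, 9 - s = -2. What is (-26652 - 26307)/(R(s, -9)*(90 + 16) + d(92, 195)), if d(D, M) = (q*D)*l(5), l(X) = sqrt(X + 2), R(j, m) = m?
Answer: 25261443/425434 + 1218057*sqrt(7)/212717 ≈ 74.528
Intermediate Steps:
s = 11 (s = 9 - 1*(-2) = 9 + 2 = 11)
l(X) = sqrt(2 + X)
d(D, M) = D*sqrt(7) (d(D, M) = (1*D)*sqrt(2 + 5) = D*sqrt(7))
(-26652 - 26307)/(R(s, -9)*(90 + 16) + d(92, 195)) = (-26652 - 26307)/(-9*(90 + 16) + 92*sqrt(7)) = -52959/(-9*106 + 92*sqrt(7)) = -52959/(-954 + 92*sqrt(7))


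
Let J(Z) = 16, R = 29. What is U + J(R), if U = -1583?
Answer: -1567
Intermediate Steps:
U + J(R) = -1583 + 16 = -1567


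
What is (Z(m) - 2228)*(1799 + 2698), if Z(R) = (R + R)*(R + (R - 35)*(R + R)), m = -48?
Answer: -3429178356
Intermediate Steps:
Z(R) = 2*R*(R + 2*R*(-35 + R)) (Z(R) = (2*R)*(R + (-35 + R)*(2*R)) = (2*R)*(R + 2*R*(-35 + R)) = 2*R*(R + 2*R*(-35 + R)))
(Z(m) - 2228)*(1799 + 2698) = ((-48)²*(-138 + 4*(-48)) - 2228)*(1799 + 2698) = (2304*(-138 - 192) - 2228)*4497 = (2304*(-330) - 2228)*4497 = (-760320 - 2228)*4497 = -762548*4497 = -3429178356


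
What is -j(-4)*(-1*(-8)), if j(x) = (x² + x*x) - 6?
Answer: -208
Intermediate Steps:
j(x) = -6 + 2*x² (j(x) = (x² + x²) - 6 = 2*x² - 6 = -6 + 2*x²)
-j(-4)*(-1*(-8)) = -(-6 + 2*(-4)²)*(-1*(-8)) = -(-6 + 2*16)*8 = -(-6 + 32)*8 = -26*8 = -1*208 = -208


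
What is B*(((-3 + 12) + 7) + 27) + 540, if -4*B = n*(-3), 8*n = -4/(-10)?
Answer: 43329/80 ≈ 541.61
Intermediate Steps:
n = 1/20 (n = (-4/(-10))/8 = (-4*(-⅒))/8 = (⅛)*(⅖) = 1/20 ≈ 0.050000)
B = 3/80 (B = -(-3)/80 = -¼*(-3/20) = 3/80 ≈ 0.037500)
B*(((-3 + 12) + 7) + 27) + 540 = 3*(((-3 + 12) + 7) + 27)/80 + 540 = 3*((9 + 7) + 27)/80 + 540 = 3*(16 + 27)/80 + 540 = (3/80)*43 + 540 = 129/80 + 540 = 43329/80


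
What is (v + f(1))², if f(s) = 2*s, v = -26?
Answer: 576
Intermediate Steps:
(v + f(1))² = (-26 + 2*1)² = (-26 + 2)² = (-24)² = 576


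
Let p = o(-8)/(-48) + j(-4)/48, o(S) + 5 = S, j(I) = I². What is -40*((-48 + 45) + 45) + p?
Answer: -80611/48 ≈ -1679.4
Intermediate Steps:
o(S) = -5 + S
p = 29/48 (p = (-5 - 8)/(-48) + (-4)²/48 = -13*(-1/48) + 16*(1/48) = 13/48 + ⅓ = 29/48 ≈ 0.60417)
-40*((-48 + 45) + 45) + p = -40*((-48 + 45) + 45) + 29/48 = -40*(-3 + 45) + 29/48 = -40*42 + 29/48 = -1680 + 29/48 = -80611/48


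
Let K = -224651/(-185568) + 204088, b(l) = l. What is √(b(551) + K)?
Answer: √440430276045594/46392 ≈ 452.37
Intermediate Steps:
K = 37872426635/185568 (K = -224651*(-1/185568) + 204088 = 224651/185568 + 204088 = 37872426635/185568 ≈ 2.0409e+5)
√(b(551) + K) = √(551 + 37872426635/185568) = √(37974674603/185568) = √440430276045594/46392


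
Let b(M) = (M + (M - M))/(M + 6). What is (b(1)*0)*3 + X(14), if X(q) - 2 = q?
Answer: 16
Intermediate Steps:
X(q) = 2 + q
b(M) = M/(6 + M) (b(M) = (M + 0)/(6 + M) = M/(6 + M))
(b(1)*0)*3 + X(14) = ((1/(6 + 1))*0)*3 + (2 + 14) = ((1/7)*0)*3 + 16 = ((1*(⅐))*0)*3 + 16 = ((⅐)*0)*3 + 16 = 0*3 + 16 = 0 + 16 = 16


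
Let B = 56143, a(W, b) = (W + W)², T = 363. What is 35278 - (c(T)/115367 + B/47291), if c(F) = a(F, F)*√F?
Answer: 1668275755/47291 - 5797836*√3/115367 ≈ 35190.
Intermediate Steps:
a(W, b) = 4*W² (a(W, b) = (2*W)² = 4*W²)
c(F) = 4*F^(5/2) (c(F) = (4*F²)*√F = 4*F^(5/2))
35278 - (c(T)/115367 + B/47291) = 35278 - ((4*363^(5/2))/115367 + 56143/47291) = 35278 - ((4*(1449459*√3))*(1/115367) + 56143*(1/47291)) = 35278 - ((5797836*√3)*(1/115367) + 56143/47291) = 35278 - (5797836*√3/115367 + 56143/47291) = 35278 - (56143/47291 + 5797836*√3/115367) = 35278 + (-56143/47291 - 5797836*√3/115367) = 1668275755/47291 - 5797836*√3/115367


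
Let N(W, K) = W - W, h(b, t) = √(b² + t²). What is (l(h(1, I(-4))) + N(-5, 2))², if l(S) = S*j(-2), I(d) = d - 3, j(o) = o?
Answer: 200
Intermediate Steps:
I(d) = -3 + d
l(S) = -2*S (l(S) = S*(-2) = -2*S)
N(W, K) = 0
(l(h(1, I(-4))) + N(-5, 2))² = (-2*√(1² + (-3 - 4)²) + 0)² = (-2*√(1 + (-7)²) + 0)² = (-2*√(1 + 49) + 0)² = (-10*√2 + 0)² = (-10*√2)² = 200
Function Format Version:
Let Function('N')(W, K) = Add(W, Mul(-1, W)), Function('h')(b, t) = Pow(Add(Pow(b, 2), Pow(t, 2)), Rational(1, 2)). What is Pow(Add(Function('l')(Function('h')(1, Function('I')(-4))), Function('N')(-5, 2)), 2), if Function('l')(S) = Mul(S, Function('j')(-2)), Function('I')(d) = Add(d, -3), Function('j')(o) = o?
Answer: 200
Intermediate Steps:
Function('I')(d) = Add(-3, d)
Function('l')(S) = Mul(-2, S) (Function('l')(S) = Mul(S, -2) = Mul(-2, S))
Function('N')(W, K) = 0
Pow(Add(Function('l')(Function('h')(1, Function('I')(-4))), Function('N')(-5, 2)), 2) = Pow(Add(Mul(-2, Pow(Add(Pow(1, 2), Pow(Add(-3, -4), 2)), Rational(1, 2))), 0), 2) = Pow(Add(Mul(-2, Pow(Add(1, Pow(-7, 2)), Rational(1, 2))), 0), 2) = Pow(Add(Mul(-2, Pow(Add(1, 49), Rational(1, 2))), 0), 2) = Pow(Add(Mul(-2, Pow(50, Rational(1, 2))), 0), 2) = Pow(Add(Mul(-2, Mul(5, Pow(2, Rational(1, 2)))), 0), 2) = Pow(Add(Mul(-10, Pow(2, Rational(1, 2))), 0), 2) = Pow(Mul(-10, Pow(2, Rational(1, 2))), 2) = 200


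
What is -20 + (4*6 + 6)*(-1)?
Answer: -50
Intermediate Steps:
-20 + (4*6 + 6)*(-1) = -20 + (24 + 6)*(-1) = -20 + 30*(-1) = -20 - 30 = -50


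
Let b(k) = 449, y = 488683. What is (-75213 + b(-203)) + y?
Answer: 413919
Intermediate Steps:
(-75213 + b(-203)) + y = (-75213 + 449) + 488683 = -74764 + 488683 = 413919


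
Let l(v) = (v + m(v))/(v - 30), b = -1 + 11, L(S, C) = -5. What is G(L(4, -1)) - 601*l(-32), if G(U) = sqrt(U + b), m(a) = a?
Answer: -19232/31 + sqrt(5) ≈ -618.15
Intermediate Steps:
b = 10
l(v) = 2*v/(-30 + v) (l(v) = (v + v)/(v - 30) = (2*v)/(-30 + v) = 2*v/(-30 + v))
G(U) = sqrt(10 + U) (G(U) = sqrt(U + 10) = sqrt(10 + U))
G(L(4, -1)) - 601*l(-32) = sqrt(10 - 5) - 1202*(-32)/(-30 - 32) = sqrt(5) - 1202*(-32)/(-62) = sqrt(5) - 1202*(-32)*(-1)/62 = sqrt(5) - 601*32/31 = sqrt(5) - 19232/31 = -19232/31 + sqrt(5)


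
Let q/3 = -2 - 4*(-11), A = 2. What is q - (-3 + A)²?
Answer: 125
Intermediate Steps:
q = 126 (q = 3*(-2 - 4*(-11)) = 3*(-2 + 44) = 3*42 = 126)
q - (-3 + A)² = 126 - (-3 + 2)² = 126 - 1*(-1)² = 126 - 1*1 = 126 - 1 = 125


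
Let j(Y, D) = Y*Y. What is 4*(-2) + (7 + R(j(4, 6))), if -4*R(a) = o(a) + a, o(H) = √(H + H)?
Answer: -5 - √2 ≈ -6.4142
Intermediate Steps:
o(H) = √2*√H (o(H) = √(2*H) = √2*√H)
j(Y, D) = Y²
R(a) = -a/4 - √2*√a/4 (R(a) = -(√2*√a + a)/4 = -(a + √2*√a)/4 = -a/4 - √2*√a/4)
4*(-2) + (7 + R(j(4, 6))) = 4*(-2) + (7 + (-¼*4² - √2*√(4²)/4)) = -8 + (7 + (-¼*16 - √2*√16/4)) = -8 + (7 + (-4 - ¼*√2*4)) = -8 + (7 + (-4 - √2)) = -8 + (3 - √2) = -5 - √2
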